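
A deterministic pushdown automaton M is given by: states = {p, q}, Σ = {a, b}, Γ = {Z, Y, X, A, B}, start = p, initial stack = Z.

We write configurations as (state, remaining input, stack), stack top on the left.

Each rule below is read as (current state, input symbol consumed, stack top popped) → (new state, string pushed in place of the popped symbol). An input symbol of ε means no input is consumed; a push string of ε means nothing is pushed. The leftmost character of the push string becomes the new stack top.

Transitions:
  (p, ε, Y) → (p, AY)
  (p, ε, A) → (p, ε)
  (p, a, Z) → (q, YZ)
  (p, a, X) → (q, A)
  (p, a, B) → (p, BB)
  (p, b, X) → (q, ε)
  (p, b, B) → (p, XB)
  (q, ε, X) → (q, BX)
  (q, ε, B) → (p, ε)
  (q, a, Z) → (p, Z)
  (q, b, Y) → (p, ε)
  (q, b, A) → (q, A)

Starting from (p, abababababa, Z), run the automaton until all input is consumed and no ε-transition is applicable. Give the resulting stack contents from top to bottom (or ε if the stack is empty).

(p, abababababa, Z)
  read a, top Z: go to q, push YZ → (q, bababababa, YZ)
  read b, top Y: go to p, push ε → (p, ababababa, Z)
  read a, top Z: go to q, push YZ → (q, babababa, YZ)
  read b, top Y: go to p, push ε → (p, abababa, Z)
  read a, top Z: go to q, push YZ → (q, bababa, YZ)
  read b, top Y: go to p, push ε → (p, ababa, Z)
  read a, top Z: go to q, push YZ → (q, baba, YZ)
  read b, top Y: go to p, push ε → (p, aba, Z)
  read a, top Z: go to q, push YZ → (q, ba, YZ)
  read b, top Y: go to p, push ε → (p, a, Z)
  read a, top Z: go to q, push YZ → (q, ε, YZ)
All input consumed in state q with stack YZ.

YZ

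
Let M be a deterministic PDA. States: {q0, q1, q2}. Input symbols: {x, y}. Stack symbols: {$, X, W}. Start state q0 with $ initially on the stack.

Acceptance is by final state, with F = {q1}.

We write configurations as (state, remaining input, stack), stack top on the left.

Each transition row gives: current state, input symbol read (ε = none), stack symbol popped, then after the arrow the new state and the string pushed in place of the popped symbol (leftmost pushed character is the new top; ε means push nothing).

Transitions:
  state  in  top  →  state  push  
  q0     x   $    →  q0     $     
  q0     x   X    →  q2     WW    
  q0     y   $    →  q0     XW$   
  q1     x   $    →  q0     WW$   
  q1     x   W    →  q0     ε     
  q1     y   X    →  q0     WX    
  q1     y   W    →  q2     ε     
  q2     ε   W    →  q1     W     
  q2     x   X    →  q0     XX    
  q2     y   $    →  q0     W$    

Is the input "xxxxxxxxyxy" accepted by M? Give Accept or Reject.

Accept

(q0, xxxxxxxxyxy, $)
  read x, top $: go to q0, push $ → (q0, xxxxxxxyxy, $)
  read x, top $: go to q0, push $ → (q0, xxxxxxyxy, $)
  read x, top $: go to q0, push $ → (q0, xxxxxyxy, $)
  read x, top $: go to q0, push $ → (q0, xxxxyxy, $)
  read x, top $: go to q0, push $ → (q0, xxxyxy, $)
  read x, top $: go to q0, push $ → (q0, xxyxy, $)
  read x, top $: go to q0, push $ → (q0, xyxy, $)
  read x, top $: go to q0, push $ → (q0, yxy, $)
  read y, top $: go to q0, push XW$ → (q0, xy, XW$)
  read x, top X: go to q2, push WW → (q2, y, WWW$)
  ε-move, top W: go to q1, push W → (q1, y, WWW$)
  read y, top W: go to q2, push ε → (q2, ε, WW$)
  ε-move, top W: go to q1, push W → (q1, ε, WW$)
All input consumed; state q1 ∈ F.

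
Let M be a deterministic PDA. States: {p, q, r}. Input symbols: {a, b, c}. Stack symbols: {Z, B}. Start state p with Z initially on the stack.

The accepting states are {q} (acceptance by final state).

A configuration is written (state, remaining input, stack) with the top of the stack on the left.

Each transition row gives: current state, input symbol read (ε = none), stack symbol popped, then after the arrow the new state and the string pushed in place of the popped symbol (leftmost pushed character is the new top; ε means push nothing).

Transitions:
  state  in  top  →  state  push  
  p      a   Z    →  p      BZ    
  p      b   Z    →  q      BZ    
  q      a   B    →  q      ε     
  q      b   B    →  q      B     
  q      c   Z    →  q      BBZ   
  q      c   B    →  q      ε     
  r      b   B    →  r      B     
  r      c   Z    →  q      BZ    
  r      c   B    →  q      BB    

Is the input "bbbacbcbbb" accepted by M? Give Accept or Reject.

(p, bbbacbcbbb, Z)
  read b, top Z: go to q, push BZ → (q, bbacbcbbb, BZ)
  read b, top B: go to q, push B → (q, bacbcbbb, BZ)
  read b, top B: go to q, push B → (q, acbcbbb, BZ)
  read a, top B: go to q, push ε → (q, cbcbbb, Z)
  read c, top Z: go to q, push BBZ → (q, bcbbb, BBZ)
  read b, top B: go to q, push B → (q, cbbb, BBZ)
  read c, top B: go to q, push ε → (q, bbb, BZ)
  read b, top B: go to q, push B → (q, bb, BZ)
  read b, top B: go to q, push B → (q, b, BZ)
  read b, top B: go to q, push B → (q, ε, BZ)
All input consumed; state q ∈ F.

Accept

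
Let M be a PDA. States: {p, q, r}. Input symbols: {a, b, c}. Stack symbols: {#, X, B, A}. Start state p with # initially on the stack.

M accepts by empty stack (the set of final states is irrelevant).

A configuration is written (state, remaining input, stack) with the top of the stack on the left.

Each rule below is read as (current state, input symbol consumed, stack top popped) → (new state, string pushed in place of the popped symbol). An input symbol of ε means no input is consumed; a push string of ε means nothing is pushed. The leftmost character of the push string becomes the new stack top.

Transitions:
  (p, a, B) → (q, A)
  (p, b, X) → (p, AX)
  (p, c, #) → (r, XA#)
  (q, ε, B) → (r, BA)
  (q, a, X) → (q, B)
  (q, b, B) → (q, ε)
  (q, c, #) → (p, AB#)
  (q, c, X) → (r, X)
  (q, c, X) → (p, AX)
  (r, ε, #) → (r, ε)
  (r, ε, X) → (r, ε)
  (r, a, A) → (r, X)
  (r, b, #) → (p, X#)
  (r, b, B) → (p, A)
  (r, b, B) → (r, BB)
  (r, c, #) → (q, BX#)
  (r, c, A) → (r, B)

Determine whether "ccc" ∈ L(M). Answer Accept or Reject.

Reject

No computation consumes all input and empties the stack.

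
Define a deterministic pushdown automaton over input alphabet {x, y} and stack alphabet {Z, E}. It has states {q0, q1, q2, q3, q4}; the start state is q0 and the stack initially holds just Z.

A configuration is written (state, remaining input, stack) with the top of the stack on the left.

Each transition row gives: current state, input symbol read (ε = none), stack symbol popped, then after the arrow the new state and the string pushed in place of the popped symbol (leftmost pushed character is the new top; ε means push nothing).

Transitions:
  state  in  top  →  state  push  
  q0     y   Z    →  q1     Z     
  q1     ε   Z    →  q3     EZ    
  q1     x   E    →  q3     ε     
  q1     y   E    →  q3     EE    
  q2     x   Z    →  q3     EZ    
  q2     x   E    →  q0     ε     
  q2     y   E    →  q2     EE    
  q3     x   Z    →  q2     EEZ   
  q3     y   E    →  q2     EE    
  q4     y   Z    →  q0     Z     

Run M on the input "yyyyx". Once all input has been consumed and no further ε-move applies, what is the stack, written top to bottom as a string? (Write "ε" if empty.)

EEEZ

(q0, yyyyx, Z)
  read y, top Z: go to q1, push Z → (q1, yyyx, Z)
  ε-move, top Z: go to q3, push EZ → (q3, yyyx, EZ)
  read y, top E: go to q2, push EE → (q2, yyx, EEZ)
  read y, top E: go to q2, push EE → (q2, yx, EEEZ)
  read y, top E: go to q2, push EE → (q2, x, EEEEZ)
  read x, top E: go to q0, push ε → (q0, ε, EEEZ)
All input consumed in state q0 with stack EEEZ.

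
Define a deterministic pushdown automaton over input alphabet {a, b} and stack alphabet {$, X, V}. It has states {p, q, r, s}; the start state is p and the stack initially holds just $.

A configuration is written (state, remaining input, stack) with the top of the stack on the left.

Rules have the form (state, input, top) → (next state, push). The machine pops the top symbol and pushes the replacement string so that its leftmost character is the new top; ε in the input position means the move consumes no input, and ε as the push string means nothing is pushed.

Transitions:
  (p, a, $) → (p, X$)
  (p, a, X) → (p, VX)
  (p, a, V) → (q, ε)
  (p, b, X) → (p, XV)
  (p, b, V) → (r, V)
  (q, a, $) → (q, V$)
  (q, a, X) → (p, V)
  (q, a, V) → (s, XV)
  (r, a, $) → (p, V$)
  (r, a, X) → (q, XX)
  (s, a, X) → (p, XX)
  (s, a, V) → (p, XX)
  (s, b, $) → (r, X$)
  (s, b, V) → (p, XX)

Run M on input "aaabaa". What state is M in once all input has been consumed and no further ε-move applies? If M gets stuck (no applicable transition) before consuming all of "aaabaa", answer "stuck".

stuck

(p, aaabaa, $)
  read a, top $: go to p, push X$ → (p, aabaa, X$)
  read a, top X: go to p, push VX → (p, abaa, VX$)
  read a, top V: go to q, push ε → (q, baa, X$)
No transition for (q, b, top X); M blocks with input baa remaining.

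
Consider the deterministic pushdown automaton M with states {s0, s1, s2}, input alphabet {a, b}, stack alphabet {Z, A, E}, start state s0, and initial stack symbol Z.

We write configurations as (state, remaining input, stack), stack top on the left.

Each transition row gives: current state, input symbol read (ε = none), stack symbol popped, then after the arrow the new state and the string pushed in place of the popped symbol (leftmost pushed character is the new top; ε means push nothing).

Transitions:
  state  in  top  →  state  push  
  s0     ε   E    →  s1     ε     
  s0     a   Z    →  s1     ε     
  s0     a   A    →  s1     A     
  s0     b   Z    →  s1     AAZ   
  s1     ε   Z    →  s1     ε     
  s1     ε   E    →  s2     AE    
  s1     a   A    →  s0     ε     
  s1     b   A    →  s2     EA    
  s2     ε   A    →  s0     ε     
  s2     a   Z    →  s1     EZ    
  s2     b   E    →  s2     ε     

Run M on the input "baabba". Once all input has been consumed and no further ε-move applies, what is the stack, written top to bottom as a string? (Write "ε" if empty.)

ε

(s0, baabba, Z)
  read b, top Z: go to s1, push AAZ → (s1, aabba, AAZ)
  read a, top A: go to s0, push ε → (s0, abba, AZ)
  read a, top A: go to s1, push A → (s1, bba, AZ)
  read b, top A: go to s2, push EA → (s2, ba, EAZ)
  read b, top E: go to s2, push ε → (s2, a, AZ)
  ε-move, top A: go to s0, push ε → (s0, a, Z)
  read a, top Z: go to s1, push ε → (s1, ε, ε)
All input consumed in state s1 with stack ε.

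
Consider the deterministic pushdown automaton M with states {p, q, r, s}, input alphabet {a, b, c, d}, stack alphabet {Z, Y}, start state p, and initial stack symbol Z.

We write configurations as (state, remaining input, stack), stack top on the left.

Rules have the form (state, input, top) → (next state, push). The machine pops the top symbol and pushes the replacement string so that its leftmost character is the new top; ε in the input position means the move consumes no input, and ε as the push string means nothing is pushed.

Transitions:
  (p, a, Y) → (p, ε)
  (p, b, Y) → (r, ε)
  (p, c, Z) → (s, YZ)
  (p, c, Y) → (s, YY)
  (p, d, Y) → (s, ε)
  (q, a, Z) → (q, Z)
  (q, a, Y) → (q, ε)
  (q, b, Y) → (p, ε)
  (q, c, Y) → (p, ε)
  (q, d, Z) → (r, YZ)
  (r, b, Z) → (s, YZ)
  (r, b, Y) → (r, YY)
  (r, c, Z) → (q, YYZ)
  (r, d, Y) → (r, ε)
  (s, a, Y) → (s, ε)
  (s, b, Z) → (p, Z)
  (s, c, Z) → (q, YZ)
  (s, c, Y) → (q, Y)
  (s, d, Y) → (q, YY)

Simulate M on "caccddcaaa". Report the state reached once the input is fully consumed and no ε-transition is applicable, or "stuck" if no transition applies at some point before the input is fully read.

(p, caccddcaaa, Z)
  read c, top Z: go to s, push YZ → (s, accddcaaa, YZ)
  read a, top Y: go to s, push ε → (s, ccddcaaa, Z)
  read c, top Z: go to q, push YZ → (q, cddcaaa, YZ)
  read c, top Y: go to p, push ε → (p, ddcaaa, Z)
No transition for (p, d, top Z); M blocks with input ddcaaa remaining.

stuck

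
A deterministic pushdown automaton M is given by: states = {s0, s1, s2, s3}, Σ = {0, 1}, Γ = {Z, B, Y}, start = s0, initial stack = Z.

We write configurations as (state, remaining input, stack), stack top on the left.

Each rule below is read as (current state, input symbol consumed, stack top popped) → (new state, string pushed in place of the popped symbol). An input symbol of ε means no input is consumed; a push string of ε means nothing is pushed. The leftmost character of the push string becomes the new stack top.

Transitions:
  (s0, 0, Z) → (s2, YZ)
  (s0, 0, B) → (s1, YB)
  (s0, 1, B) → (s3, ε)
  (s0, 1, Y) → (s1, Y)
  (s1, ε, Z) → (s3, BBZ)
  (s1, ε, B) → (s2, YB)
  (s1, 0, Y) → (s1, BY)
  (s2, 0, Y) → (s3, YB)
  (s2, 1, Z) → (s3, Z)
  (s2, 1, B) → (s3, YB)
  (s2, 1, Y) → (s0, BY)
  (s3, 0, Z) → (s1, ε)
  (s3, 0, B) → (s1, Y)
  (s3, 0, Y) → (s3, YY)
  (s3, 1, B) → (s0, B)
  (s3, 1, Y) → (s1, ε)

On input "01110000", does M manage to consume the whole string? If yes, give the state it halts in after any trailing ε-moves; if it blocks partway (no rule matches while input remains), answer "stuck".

(s0, 01110000, Z)
  read 0, top Z: go to s2, push YZ → (s2, 1110000, YZ)
  read 1, top Y: go to s0, push BY → (s0, 110000, BYZ)
  read 1, top B: go to s3, push ε → (s3, 10000, YZ)
  read 1, top Y: go to s1, push ε → (s1, 0000, Z)
  ε-move, top Z: go to s3, push BBZ → (s3, 0000, BBZ)
  read 0, top B: go to s1, push Y → (s1, 000, YBZ)
  read 0, top Y: go to s1, push BY → (s1, 00, BYBZ)
  ε-move, top B: go to s2, push YB → (s2, 00, YBYBZ)
  read 0, top Y: go to s3, push YB → (s3, 0, YBBYBZ)
  read 0, top Y: go to s3, push YY → (s3, ε, YYBBYBZ)
All input consumed; M is in state s3.

s3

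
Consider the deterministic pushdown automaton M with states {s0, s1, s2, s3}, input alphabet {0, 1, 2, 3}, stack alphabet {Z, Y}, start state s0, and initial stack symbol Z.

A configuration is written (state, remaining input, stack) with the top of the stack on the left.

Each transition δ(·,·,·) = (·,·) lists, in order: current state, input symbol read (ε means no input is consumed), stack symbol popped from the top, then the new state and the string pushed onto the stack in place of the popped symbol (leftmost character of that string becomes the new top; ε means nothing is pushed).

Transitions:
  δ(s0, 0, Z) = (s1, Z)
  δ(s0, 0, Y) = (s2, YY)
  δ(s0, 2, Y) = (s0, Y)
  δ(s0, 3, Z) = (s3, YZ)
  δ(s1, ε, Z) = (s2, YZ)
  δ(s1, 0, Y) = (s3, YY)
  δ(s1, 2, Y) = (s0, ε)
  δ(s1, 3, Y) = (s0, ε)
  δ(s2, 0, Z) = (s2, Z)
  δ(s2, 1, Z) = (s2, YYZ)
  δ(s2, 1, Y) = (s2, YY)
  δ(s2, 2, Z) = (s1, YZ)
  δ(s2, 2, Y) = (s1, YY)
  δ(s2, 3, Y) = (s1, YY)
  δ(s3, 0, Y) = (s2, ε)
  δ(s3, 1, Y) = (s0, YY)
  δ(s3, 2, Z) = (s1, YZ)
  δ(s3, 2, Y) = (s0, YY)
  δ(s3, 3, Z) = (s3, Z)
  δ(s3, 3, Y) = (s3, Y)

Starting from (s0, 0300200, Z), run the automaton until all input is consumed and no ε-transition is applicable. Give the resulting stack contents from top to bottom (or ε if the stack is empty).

YYYZ

(s0, 0300200, Z) ⊢ (s1, 300200, Z) ⊢ (s2, 300200, YZ) ⊢ (s1, 00200, YYZ) ⊢ (s3, 0200, YYYZ) ⊢ (s2, 200, YYZ) ⊢ (s1, 00, YYYZ) ⊢ (s3, 0, YYYYZ) ⊢ (s2, ε, YYYZ)
All input consumed in state s2 with stack YYYZ.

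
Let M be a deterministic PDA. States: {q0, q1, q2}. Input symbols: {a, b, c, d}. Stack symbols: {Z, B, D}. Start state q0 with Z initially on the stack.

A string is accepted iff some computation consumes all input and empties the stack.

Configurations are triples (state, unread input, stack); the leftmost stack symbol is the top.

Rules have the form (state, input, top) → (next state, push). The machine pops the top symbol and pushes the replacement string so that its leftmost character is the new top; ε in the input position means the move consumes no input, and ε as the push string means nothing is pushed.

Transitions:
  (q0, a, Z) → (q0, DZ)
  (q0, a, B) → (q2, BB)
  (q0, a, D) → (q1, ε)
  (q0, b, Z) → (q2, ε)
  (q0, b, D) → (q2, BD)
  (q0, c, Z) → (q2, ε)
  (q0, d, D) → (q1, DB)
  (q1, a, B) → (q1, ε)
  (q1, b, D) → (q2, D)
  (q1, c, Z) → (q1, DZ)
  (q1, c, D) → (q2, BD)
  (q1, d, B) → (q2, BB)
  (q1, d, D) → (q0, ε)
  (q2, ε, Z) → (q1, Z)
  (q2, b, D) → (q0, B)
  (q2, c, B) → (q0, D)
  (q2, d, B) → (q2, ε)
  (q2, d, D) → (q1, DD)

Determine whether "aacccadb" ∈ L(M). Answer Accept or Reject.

Accept

(q0, aacccadb, Z)
  read a, top Z: go to q0, push DZ → (q0, acccadb, DZ)
  read a, top D: go to q1, push ε → (q1, cccadb, Z)
  read c, top Z: go to q1, push DZ → (q1, ccadb, DZ)
  read c, top D: go to q2, push BD → (q2, cadb, BDZ)
  read c, top B: go to q0, push D → (q0, adb, DDZ)
  read a, top D: go to q1, push ε → (q1, db, DZ)
  read d, top D: go to q0, push ε → (q0, b, Z)
  read b, top Z: go to q2, push ε → (q2, ε, ε)
All input consumed and the stack is empty.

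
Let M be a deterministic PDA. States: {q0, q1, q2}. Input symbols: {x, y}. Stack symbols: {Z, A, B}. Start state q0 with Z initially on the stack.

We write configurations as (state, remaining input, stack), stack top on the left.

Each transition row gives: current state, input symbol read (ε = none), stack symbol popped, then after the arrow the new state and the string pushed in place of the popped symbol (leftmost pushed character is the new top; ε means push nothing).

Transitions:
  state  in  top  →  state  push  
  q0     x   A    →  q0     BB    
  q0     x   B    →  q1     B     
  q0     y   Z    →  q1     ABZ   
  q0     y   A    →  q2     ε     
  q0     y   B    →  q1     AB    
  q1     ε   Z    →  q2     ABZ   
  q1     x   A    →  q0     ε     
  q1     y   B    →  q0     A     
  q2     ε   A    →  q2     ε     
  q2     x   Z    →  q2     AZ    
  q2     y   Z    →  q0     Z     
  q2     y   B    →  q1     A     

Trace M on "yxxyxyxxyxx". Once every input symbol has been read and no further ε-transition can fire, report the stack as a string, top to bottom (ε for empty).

(q0, yxxyxyxxyxx, Z)
  read y, top Z: go to q1, push ABZ → (q1, xxyxyxxyxx, ABZ)
  read x, top A: go to q0, push ε → (q0, xyxyxxyxx, BZ)
  read x, top B: go to q1, push B → (q1, yxyxxyxx, BZ)
  read y, top B: go to q0, push A → (q0, xyxxyxx, AZ)
  read x, top A: go to q0, push BB → (q0, yxxyxx, BBZ)
  read y, top B: go to q1, push AB → (q1, xxyxx, ABBZ)
  read x, top A: go to q0, push ε → (q0, xyxx, BBZ)
  read x, top B: go to q1, push B → (q1, yxx, BBZ)
  read y, top B: go to q0, push A → (q0, xx, ABZ)
  read x, top A: go to q0, push BB → (q0, x, BBBZ)
  read x, top B: go to q1, push B → (q1, ε, BBBZ)
All input consumed in state q1 with stack BBBZ.

BBBZ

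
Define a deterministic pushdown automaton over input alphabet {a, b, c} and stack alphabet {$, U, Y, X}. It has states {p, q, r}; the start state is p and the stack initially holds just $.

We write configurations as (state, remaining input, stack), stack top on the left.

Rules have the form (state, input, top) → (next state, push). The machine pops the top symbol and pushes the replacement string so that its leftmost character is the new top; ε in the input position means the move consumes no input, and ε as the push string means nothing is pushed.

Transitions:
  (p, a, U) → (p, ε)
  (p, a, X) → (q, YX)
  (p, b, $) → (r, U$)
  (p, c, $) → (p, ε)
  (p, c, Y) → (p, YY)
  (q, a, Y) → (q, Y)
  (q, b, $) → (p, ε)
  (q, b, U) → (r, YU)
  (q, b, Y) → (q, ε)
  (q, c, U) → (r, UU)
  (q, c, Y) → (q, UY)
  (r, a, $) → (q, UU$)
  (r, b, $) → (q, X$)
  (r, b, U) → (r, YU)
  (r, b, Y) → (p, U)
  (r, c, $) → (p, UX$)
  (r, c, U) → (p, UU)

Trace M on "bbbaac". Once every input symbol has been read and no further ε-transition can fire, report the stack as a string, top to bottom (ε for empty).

(p, bbbaac, $) ⊢ (r, bbaac, U$) ⊢ (r, baac, YU$) ⊢ (p, aac, UU$) ⊢ (p, ac, U$) ⊢ (p, c, $) ⊢ (p, ε, ε)
All input consumed in state p with stack ε.

ε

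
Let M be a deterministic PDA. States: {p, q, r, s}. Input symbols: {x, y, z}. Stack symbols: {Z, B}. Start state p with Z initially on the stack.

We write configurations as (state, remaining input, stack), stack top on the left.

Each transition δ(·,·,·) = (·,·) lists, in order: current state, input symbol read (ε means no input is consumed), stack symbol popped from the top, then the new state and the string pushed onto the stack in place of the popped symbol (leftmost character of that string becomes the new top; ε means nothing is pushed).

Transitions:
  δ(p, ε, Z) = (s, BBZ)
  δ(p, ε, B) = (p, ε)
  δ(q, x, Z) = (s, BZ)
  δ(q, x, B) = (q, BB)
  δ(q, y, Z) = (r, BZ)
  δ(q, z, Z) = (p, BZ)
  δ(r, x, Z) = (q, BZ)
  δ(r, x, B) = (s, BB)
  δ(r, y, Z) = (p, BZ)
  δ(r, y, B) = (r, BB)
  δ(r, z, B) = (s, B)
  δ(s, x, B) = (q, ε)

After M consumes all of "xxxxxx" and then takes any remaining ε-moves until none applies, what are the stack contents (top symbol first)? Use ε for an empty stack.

BBBBBBZ

(p, xxxxxx, Z)
  ε-move, top Z: go to s, push BBZ → (s, xxxxxx, BBZ)
  read x, top B: go to q, push ε → (q, xxxxx, BZ)
  read x, top B: go to q, push BB → (q, xxxx, BBZ)
  read x, top B: go to q, push BB → (q, xxx, BBBZ)
  read x, top B: go to q, push BB → (q, xx, BBBBZ)
  read x, top B: go to q, push BB → (q, x, BBBBBZ)
  read x, top B: go to q, push BB → (q, ε, BBBBBBZ)
All input consumed in state q with stack BBBBBBZ.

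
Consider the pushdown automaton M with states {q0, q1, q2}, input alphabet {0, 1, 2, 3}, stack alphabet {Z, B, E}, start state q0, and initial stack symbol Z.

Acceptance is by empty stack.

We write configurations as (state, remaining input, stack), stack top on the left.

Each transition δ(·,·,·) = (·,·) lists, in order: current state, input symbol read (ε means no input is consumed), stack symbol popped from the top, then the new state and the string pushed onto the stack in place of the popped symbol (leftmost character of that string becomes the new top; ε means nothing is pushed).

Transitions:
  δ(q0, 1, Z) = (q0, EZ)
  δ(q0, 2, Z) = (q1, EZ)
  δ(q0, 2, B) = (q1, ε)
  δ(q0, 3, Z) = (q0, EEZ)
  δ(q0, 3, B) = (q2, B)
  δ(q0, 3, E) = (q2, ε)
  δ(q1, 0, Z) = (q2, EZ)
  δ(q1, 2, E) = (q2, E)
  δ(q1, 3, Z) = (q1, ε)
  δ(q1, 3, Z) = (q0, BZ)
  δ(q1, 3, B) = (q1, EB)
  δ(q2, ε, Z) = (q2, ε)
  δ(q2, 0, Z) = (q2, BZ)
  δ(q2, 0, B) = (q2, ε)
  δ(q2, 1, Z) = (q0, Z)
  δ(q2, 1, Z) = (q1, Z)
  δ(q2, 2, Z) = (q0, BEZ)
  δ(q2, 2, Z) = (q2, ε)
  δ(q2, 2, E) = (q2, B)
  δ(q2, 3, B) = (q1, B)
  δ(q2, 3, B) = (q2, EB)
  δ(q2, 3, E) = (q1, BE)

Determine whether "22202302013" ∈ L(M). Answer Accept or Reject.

One accepting computation: (q0, 22202302013, Z) ⊢ (q1, 2202302013, EZ) ⊢ (q2, 202302013, EZ) ⊢ (q2, 02302013, BZ) ⊢ (q2, 2302013, Z) ⊢ (q0, 302013, BEZ) ⊢ (q2, 02013, BEZ) ⊢ (q2, 2013, EZ) ⊢ (q2, 013, BZ) ⊢ (q2, 13, Z) ⊢ (q1, 3, Z) ⊢ (q1, ε, ε)
All input consumed and the stack is empty.

Accept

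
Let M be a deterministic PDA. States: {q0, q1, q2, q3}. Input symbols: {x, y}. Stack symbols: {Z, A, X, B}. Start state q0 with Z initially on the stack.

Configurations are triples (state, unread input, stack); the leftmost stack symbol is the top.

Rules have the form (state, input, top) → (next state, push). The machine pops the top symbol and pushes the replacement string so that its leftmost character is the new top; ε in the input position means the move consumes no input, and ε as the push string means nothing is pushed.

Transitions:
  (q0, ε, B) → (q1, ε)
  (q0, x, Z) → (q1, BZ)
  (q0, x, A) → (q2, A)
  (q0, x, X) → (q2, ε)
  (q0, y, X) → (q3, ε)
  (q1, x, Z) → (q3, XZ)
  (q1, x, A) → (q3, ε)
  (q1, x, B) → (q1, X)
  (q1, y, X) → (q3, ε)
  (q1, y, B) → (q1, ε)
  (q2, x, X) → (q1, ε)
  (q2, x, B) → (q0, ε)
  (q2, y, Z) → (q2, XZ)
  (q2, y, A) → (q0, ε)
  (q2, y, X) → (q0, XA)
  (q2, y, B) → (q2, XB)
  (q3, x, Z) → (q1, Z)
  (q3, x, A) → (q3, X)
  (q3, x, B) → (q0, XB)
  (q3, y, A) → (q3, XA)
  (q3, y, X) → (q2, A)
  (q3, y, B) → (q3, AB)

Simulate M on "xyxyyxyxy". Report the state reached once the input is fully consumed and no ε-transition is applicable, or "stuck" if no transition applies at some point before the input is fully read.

(q0, xyxyyxyxy, Z)
  read x, top Z: go to q1, push BZ → (q1, yxyyxyxy, BZ)
  read y, top B: go to q1, push ε → (q1, xyyxyxy, Z)
  read x, top Z: go to q3, push XZ → (q3, yyxyxy, XZ)
  read y, top X: go to q2, push A → (q2, yxyxy, AZ)
  read y, top A: go to q0, push ε → (q0, xyxy, Z)
  read x, top Z: go to q1, push BZ → (q1, yxy, BZ)
  read y, top B: go to q1, push ε → (q1, xy, Z)
  read x, top Z: go to q3, push XZ → (q3, y, XZ)
  read y, top X: go to q2, push A → (q2, ε, AZ)
All input consumed; M is in state q2.

q2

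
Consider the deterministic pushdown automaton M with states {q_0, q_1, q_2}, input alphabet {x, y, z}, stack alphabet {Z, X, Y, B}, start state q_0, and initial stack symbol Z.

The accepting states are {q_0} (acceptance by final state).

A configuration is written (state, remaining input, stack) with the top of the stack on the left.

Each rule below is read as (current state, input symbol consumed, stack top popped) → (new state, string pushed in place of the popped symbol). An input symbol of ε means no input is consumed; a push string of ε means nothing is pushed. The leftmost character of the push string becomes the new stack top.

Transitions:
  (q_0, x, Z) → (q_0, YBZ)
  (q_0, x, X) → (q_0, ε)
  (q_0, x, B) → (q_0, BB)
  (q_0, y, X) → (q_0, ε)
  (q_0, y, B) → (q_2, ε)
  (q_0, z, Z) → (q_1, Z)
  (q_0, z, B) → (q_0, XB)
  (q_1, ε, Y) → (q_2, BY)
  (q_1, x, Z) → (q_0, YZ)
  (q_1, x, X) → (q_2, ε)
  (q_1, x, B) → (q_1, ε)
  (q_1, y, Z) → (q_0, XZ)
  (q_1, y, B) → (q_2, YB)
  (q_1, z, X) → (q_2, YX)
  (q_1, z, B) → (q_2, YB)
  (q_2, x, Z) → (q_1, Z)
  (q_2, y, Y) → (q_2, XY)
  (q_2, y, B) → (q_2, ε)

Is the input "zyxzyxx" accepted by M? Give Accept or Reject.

Accept

(q_0, zyxzyxx, Z)
  read z, top Z: go to q_1, push Z → (q_1, yxzyxx, Z)
  read y, top Z: go to q_0, push XZ → (q_0, xzyxx, XZ)
  read x, top X: go to q_0, push ε → (q_0, zyxx, Z)
  read z, top Z: go to q_1, push Z → (q_1, yxx, Z)
  read y, top Z: go to q_0, push XZ → (q_0, xx, XZ)
  read x, top X: go to q_0, push ε → (q_0, x, Z)
  read x, top Z: go to q_0, push YBZ → (q_0, ε, YBZ)
All input consumed; state q_0 ∈ F.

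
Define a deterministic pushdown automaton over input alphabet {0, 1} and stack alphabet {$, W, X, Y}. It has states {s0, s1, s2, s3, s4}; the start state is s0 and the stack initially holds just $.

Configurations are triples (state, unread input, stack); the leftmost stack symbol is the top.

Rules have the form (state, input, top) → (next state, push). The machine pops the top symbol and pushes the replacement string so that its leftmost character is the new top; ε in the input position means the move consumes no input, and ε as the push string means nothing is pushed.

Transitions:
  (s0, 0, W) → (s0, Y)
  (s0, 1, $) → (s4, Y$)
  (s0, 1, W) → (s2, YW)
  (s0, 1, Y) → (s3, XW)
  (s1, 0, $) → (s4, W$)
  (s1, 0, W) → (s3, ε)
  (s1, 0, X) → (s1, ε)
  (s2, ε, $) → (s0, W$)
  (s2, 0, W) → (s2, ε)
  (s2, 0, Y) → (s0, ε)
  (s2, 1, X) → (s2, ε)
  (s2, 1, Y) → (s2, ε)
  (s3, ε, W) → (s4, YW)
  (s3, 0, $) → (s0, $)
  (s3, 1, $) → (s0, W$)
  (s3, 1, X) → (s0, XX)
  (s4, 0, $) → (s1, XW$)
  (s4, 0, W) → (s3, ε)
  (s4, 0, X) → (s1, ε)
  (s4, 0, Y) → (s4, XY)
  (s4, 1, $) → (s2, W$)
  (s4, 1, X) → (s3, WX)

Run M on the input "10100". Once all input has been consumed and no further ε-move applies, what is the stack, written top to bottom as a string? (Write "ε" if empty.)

YWXY$

(s0, 10100, $) ⊢ (s4, 0100, Y$) ⊢ (s4, 100, XY$) ⊢ (s3, 00, WXY$) ⊢ (s4, 00, YWXY$) ⊢ (s4, 0, XYWXY$) ⊢ (s1, ε, YWXY$)
All input consumed in state s1 with stack YWXY$.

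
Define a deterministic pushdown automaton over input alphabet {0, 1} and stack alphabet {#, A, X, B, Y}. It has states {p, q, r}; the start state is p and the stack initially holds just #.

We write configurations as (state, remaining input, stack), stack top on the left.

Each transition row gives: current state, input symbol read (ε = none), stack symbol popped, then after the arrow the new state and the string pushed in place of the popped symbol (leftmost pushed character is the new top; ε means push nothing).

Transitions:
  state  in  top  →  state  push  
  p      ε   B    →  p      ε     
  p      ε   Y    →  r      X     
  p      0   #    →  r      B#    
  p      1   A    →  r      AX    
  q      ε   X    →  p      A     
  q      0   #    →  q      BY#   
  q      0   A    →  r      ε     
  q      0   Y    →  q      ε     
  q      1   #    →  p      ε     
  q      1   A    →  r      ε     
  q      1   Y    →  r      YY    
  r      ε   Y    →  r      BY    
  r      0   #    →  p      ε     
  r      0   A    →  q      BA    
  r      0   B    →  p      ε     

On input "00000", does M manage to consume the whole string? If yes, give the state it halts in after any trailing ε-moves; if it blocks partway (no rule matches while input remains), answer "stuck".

r

(p, 00000, #) ⊢ (r, 0000, B#) ⊢ (p, 000, #) ⊢ (r, 00, B#) ⊢ (p, 0, #) ⊢ (r, ε, B#)
All input consumed; M is in state r.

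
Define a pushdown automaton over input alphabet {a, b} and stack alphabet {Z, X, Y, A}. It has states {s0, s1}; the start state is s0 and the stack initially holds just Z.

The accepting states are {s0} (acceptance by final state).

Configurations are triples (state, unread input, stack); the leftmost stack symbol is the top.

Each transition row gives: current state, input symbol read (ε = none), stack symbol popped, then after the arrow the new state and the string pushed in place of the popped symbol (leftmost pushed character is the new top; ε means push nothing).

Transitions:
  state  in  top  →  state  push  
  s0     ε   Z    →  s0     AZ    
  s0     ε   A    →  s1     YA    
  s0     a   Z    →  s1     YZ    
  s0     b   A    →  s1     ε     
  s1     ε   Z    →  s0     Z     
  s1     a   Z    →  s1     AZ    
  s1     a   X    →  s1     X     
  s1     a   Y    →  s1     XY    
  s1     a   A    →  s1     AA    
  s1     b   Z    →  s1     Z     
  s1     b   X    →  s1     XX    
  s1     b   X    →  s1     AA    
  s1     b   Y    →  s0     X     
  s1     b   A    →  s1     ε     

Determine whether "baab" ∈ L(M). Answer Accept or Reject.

Reject

No computation consumes all input and reaches a final state.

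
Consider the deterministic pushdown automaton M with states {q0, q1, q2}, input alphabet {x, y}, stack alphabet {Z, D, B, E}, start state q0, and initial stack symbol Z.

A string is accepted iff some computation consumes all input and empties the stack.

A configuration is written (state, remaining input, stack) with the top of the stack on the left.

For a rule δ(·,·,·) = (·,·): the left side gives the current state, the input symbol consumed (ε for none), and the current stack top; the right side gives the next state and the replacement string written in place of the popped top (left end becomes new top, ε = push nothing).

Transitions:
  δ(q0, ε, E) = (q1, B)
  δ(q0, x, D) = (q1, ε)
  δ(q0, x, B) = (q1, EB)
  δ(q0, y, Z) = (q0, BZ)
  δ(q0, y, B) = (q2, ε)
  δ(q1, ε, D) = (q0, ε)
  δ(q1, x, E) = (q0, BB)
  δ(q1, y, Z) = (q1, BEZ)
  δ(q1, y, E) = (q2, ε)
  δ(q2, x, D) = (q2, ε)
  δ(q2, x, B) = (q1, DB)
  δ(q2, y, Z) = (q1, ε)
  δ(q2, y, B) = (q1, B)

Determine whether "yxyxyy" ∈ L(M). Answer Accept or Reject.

Accept

(q0, yxyxyy, Z)
  read y, top Z: go to q0, push BZ → (q0, xyxyy, BZ)
  read x, top B: go to q1, push EB → (q1, yxyy, EBZ)
  read y, top E: go to q2, push ε → (q2, xyy, BZ)
  read x, top B: go to q1, push DB → (q1, yy, DBZ)
  ε-move, top D: go to q0, push ε → (q0, yy, BZ)
  read y, top B: go to q2, push ε → (q2, y, Z)
  read y, top Z: go to q1, push ε → (q1, ε, ε)
All input consumed and the stack is empty.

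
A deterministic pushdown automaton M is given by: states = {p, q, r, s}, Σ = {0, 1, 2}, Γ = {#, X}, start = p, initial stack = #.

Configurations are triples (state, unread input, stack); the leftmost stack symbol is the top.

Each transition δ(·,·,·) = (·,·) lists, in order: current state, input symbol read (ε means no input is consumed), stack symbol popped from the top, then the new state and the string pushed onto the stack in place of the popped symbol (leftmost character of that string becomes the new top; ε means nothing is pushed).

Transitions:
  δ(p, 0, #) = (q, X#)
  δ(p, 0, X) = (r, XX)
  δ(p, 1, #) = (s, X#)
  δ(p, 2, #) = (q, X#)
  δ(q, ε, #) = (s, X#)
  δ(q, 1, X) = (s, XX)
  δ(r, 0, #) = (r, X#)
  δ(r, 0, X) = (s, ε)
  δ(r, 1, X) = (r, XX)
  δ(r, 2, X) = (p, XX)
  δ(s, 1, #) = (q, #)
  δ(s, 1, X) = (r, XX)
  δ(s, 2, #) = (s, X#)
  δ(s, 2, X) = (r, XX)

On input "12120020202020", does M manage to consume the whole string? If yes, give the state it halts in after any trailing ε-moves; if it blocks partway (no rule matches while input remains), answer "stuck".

(p, 12120020202020, #) ⊢ (s, 2120020202020, X#) ⊢ (r, 120020202020, XX#) ⊢ (r, 20020202020, XXX#) ⊢ (p, 0020202020, XXXX#) ⊢ (r, 020202020, XXXXX#) ⊢ (s, 20202020, XXXX#) ⊢ (r, 0202020, XXXXX#) ⊢ (s, 202020, XXXX#) ⊢ (r, 02020, XXXXX#) ⊢ (s, 2020, XXXX#) ⊢ (r, 020, XXXXX#) ⊢ (s, 20, XXXX#) ⊢ (r, 0, XXXXX#) ⊢ (s, ε, XXXX#)
All input consumed; M is in state s.

s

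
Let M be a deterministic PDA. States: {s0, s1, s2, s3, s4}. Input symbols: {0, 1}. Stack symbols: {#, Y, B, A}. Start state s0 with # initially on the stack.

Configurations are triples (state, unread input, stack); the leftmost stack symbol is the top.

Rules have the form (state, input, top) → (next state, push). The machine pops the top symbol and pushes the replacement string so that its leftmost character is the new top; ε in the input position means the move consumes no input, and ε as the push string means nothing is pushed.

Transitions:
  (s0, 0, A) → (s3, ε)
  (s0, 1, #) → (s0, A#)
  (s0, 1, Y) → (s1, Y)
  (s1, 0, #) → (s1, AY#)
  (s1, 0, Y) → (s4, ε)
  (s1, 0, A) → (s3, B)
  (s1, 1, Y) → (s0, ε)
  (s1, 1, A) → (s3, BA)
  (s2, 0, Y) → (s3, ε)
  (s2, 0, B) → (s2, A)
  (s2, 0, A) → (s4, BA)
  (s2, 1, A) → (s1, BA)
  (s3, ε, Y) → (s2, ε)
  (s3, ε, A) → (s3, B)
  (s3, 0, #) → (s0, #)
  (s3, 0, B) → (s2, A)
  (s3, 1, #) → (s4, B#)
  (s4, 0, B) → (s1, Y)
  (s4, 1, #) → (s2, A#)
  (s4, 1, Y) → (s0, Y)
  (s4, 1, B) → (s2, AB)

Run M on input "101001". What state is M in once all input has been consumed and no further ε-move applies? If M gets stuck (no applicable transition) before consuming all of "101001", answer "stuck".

(s0, 101001, #)
  read 1, top #: go to s0, push A# → (s0, 01001, A#)
  read 0, top A: go to s3, push ε → (s3, 1001, #)
  read 1, top #: go to s4, push B# → (s4, 001, B#)
  read 0, top B: go to s1, push Y → (s1, 01, Y#)
  read 0, top Y: go to s4, push ε → (s4, 1, #)
  read 1, top #: go to s2, push A# → (s2, ε, A#)
All input consumed; M is in state s2.

s2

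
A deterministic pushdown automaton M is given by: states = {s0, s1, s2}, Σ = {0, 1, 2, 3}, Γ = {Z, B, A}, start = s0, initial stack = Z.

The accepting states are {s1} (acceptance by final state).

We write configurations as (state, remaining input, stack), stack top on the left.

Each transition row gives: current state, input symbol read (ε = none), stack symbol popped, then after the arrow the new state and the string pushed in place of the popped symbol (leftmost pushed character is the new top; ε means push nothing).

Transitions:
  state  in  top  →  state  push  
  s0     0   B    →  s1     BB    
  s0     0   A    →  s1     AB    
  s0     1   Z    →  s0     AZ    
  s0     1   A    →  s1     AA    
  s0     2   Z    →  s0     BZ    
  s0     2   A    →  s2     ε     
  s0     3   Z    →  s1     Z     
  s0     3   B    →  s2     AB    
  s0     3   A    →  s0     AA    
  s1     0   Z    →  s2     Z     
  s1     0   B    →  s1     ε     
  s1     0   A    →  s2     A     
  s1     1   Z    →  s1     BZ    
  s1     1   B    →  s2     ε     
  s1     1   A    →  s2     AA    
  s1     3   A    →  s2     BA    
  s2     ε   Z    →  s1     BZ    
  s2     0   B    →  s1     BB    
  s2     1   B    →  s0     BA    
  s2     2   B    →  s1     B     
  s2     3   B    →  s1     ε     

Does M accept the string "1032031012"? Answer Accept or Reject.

(s0, 1032031012, Z)
  read 1, top Z: go to s0, push AZ → (s0, 032031012, AZ)
  read 0, top A: go to s1, push AB → (s1, 32031012, ABZ)
  read 3, top A: go to s2, push BA → (s2, 2031012, BABZ)
  read 2, top B: go to s1, push B → (s1, 031012, BABZ)
  read 0, top B: go to s1, push ε → (s1, 31012, ABZ)
  read 3, top A: go to s2, push BA → (s2, 1012, BABZ)
  read 1, top B: go to s0, push BA → (s0, 012, BAABZ)
  read 0, top B: go to s1, push BB → (s1, 12, BBAABZ)
  read 1, top B: go to s2, push ε → (s2, 2, BAABZ)
  read 2, top B: go to s1, push B → (s1, ε, BAABZ)
All input consumed; state s1 ∈ F.

Accept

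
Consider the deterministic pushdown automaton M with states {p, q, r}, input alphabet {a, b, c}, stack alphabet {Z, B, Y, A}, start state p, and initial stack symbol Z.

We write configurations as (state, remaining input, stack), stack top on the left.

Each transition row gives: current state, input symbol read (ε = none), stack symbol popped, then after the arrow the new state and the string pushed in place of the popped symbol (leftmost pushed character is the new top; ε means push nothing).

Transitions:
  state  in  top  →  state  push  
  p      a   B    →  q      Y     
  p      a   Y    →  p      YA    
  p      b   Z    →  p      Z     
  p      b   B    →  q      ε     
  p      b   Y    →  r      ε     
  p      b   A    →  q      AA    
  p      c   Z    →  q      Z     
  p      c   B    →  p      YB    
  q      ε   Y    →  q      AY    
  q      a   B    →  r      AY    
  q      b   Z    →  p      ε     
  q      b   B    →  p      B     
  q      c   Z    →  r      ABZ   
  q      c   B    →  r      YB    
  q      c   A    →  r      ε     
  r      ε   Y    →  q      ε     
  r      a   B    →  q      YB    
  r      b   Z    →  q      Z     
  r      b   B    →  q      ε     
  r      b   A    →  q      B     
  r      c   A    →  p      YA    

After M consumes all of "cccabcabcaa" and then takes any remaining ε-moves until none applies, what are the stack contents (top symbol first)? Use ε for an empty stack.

(p, cccabcabcaa, Z)
  read c, top Z: go to q, push Z → (q, ccabcabcaa, Z)
  read c, top Z: go to r, push ABZ → (r, cabcabcaa, ABZ)
  read c, top A: go to p, push YA → (p, abcabcaa, YABZ)
  read a, top Y: go to p, push YA → (p, bcabcaa, YAABZ)
  read b, top Y: go to r, push ε → (r, cabcaa, AABZ)
  read c, top A: go to p, push YA → (p, abcaa, YAABZ)
  read a, top Y: go to p, push YA → (p, bcaa, YAAABZ)
  read b, top Y: go to r, push ε → (r, caa, AAABZ)
  read c, top A: go to p, push YA → (p, aa, YAAABZ)
  read a, top Y: go to p, push YA → (p, a, YAAAABZ)
  read a, top Y: go to p, push YA → (p, ε, YAAAAABZ)
All input consumed in state p with stack YAAAAABZ.

YAAAAABZ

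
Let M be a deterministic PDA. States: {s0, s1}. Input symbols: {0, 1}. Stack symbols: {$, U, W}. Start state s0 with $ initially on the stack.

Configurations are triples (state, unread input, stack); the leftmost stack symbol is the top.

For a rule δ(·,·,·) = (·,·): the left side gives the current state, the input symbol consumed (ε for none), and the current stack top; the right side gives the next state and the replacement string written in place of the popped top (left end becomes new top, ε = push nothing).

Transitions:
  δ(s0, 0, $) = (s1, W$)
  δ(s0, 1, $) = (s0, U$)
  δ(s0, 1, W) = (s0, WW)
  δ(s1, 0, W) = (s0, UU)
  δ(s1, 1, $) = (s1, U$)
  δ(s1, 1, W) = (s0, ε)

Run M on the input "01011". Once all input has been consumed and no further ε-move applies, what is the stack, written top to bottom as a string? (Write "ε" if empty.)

(s0, 01011, $)
  read 0, top $: go to s1, push W$ → (s1, 1011, W$)
  read 1, top W: go to s0, push ε → (s0, 011, $)
  read 0, top $: go to s1, push W$ → (s1, 11, W$)
  read 1, top W: go to s0, push ε → (s0, 1, $)
  read 1, top $: go to s0, push U$ → (s0, ε, U$)
All input consumed in state s0 with stack U$.

U$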